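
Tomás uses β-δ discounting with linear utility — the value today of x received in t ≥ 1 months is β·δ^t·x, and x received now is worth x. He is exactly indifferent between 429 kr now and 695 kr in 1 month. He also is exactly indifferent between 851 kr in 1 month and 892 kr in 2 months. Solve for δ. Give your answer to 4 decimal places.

From the later pair, β·δ^1·851 = β·δ^2·892; dividing through, δ = 851/892 = 0.95404.

δ ≈ 0.9540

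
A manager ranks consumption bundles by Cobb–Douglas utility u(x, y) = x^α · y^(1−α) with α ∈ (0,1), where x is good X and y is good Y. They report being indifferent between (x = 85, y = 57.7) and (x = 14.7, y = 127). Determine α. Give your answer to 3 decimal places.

The Cobb–Douglas utilities coincide, so 85^α·57.7^(1−α) = 14.7^α·127^(1−α).
(85/14.7)^α = (127/57.7)^(1−α); take logs: α·ln(85/14.7) = (1−α)·ln(127/57.7), i.e. α·1.754804 = (1−α)·0.788930.
With A = 1.754804 and B = 0.788930: α·A = (1−α)·B, so α = B/(A+B) = 0.788930/2.543734 ≈ 0.310.

α ≈ 0.310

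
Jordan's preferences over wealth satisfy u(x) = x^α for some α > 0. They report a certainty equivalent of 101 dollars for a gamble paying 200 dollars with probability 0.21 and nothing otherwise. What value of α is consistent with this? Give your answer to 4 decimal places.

α ≈ 2.2843

Since u(0) = 0, the lottery's EU is 0.21·200^α.
Setting u(101) equal to that: 101^α = 0.21·200^α ⇒ (101/200)^α = 0.21.
Taking logs: α·ln(101/200) = ln(0.21), so α = -1.5606477 / -0.6831968 ≈ 2.2843.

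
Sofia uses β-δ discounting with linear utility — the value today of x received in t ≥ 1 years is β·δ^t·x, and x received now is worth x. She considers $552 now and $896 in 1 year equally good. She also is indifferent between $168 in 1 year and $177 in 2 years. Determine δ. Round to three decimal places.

Both payoffs in the second observation are in the future, so β drops out: δ^1·168 = δ^2·177 ⇒ δ = 168/177 = 0.94915.

δ ≈ 0.949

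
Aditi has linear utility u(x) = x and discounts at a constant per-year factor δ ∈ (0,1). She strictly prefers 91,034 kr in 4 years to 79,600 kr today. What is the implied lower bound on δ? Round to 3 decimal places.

The preference means 79600 < δ^4·91034.
So δ^4 > 79600/91034 = 0.87440; taking the 4th root of both positive sides preserves the inequality.
δ > (79600/91034)^(1/4) ≈ 0.967.

δ > 0.967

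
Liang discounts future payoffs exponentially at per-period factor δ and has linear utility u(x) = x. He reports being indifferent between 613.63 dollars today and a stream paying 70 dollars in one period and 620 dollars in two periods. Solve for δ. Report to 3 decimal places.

Equating present values: 613.63 = 70δ + 620δ².
That is, 620δ² + 70δ − 613.63 = 0, a quadratic in δ.
By the quadratic formula (taking the positive root), δ = (−70 + √1526702.40) / 1240 ≈ 0.940.

δ ≈ 0.940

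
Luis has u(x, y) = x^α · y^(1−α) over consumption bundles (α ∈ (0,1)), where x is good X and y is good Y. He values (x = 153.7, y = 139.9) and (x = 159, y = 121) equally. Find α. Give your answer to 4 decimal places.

Indifference: 153.7^α · 139.9^(1−α) = 159^α · 121^(1−α).
Rearrange to (153.7/159)^α = (121/139.9)^(1−α) and take logs: α·-0.0339016 = (1−α)·-0.1451373.
Thus α·(-0.1790389) = -0.1451373, so α = -0.1451373/-0.1790389 ≈ 0.8106.

α ≈ 0.8106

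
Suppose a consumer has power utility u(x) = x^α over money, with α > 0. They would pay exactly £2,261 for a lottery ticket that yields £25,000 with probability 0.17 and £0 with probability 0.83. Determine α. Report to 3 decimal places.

EU(lottery) = 0.17·25000^α + 0.83·0 = 0.17·25000^α.
Equating: 2261^α = 0.17·25000^α, i.e. 0.0904^α = 0.17.
α = ln(0.17) / ln(2261/25000) = -1.771957/-2.403069 ≈ 0.737.

α ≈ 0.737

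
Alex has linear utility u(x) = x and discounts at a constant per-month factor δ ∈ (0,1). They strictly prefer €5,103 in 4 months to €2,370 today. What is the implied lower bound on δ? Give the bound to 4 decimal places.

Under u(x) = x this choice says 2370 < δ^4·5103.
So δ^4 > 2370/5103 = 0.46443; taking the 4th root of both positive sides preserves the inequality.
δ > (2370/5103)^(1/4) ≈ 0.8255.

δ > 0.8255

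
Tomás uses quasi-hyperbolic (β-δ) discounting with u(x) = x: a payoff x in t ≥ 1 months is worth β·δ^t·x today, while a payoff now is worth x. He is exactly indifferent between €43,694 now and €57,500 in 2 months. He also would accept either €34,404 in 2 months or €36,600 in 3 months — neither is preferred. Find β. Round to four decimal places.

β ≈ 0.8600

From the later pair, β·δ^2·34404 = β·δ^3·36600; dividing through, δ = 34404/36600 = 0.94000.
Now use the now-vs-future pair: 43694 = β·δ^2·57500 gives β = 43694/(0.88360·57500) ≈ 0.8600.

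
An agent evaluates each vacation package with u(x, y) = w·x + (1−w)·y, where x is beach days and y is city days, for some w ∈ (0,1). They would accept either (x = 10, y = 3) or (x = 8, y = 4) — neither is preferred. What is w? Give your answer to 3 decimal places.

w = 0.333

u(10,3) = u(8,4) means w·10 + (1−w)·3 = w·8 + (1−w)·4.
Rearranging, 2·w − 1·(1−w) = 0.
So w/(1−w) = 1/2 = 0.5000, giving w = 1/(2+1) = 0.333.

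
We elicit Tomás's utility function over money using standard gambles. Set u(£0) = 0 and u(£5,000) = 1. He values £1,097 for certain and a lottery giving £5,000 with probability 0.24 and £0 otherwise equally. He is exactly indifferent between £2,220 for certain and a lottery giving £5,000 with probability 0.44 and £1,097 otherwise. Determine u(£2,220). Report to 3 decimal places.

0.574

First, u(£1,097) = 0.24·u(£5,000) + 0.76·u(£0) = 0.24.
The second indifference gives u(£2,220) = 0.44·u(£5,000) + 0.56·u(£1,097) = 0.44·1.00 + 0.56·0.24 = 0.5744.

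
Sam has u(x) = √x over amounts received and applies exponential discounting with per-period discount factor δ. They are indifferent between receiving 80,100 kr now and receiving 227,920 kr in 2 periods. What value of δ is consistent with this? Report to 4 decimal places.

The payoff in 2 periods is discounted by δ^2, so u(80100) = δ^2·u(227920) and δ^2 = u(80100)/u(227920).
Since u(x) = √x, δ^2 = √(80100/227920) = 0.59282.
Taking the square root: δ = 0.59282^(1/2) ≈ 0.7699.

δ ≈ 0.7699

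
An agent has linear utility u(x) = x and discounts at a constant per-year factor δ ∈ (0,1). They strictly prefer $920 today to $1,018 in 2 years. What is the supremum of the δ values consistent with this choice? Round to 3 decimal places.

Comparing present values: 920 > δ^2·1018.
So δ^2 < 920/1018 = 0.90373; taking the square root of both positive sides preserves the inequality.
δ < 0.90373^(1/2) = 0.951.

δ < 0.951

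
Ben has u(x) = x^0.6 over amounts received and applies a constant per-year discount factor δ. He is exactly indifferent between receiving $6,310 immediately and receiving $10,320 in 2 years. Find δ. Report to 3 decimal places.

δ ≈ 0.863

The payoff in 2 years is discounted by δ^2, so u(6310) = δ^2·u(10320) and δ^2 = u(6310)/u(10320).
Since u(x) = x^0.6, δ^2 = (6310/10320)^0.6 = 0.61143^0.6 = 0.74441.
Hence δ = (0.74441)^(1/2) = 0.86279.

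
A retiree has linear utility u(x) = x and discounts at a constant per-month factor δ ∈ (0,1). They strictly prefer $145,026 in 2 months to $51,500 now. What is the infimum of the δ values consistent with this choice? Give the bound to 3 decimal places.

Comparing present values: 51500 < δ^2·145026.
Dividing by 145026: δ^2 > 0.35511. Both sides are positive, so the square root keeps the direction.
δ > (51500/145026)^(1/2) ≈ 0.596.

δ > 0.596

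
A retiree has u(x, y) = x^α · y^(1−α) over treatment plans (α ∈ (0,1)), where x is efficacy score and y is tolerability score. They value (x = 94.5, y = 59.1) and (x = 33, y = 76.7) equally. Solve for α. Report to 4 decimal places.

α ≈ 0.1986

Indifference: 94.5^α · 59.1^(1−α) = 33^α · 76.7^(1−α).
Rearrange to (94.5/33)^α = (76.7/59.1)^(1−α) and take logs: α·1.0520923 = (1−α)·0.2606708.
With A = 1.0520923 and B = 0.2606708: α·A = (1−α)·B, so α = B/(A+B) = 0.2606708/1.3127631 ≈ 0.1986.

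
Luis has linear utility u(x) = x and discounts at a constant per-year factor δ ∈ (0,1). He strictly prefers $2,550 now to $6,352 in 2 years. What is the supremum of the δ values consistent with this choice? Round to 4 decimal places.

The preference means 2550 > δ^2·6352.
So δ^2 < 2550/6352 = 0.40145; taking the square root of both positive sides preserves the inequality.
δ < 0.40145^(1/2) = 0.6336.

δ < 0.6336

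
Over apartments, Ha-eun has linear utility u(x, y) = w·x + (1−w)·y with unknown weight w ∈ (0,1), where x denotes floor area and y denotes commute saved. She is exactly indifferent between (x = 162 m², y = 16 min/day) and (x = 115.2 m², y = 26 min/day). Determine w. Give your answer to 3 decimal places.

w = 0.176

Indifference: w·162 + (1−w)·16 = w·115.2 + (1−w)·26.
Rearranging, 46.8·w − 10·(1−w) = 0.
The marginal rate of substitution is 10/46.8, so w = 10/(46.8+10) = 0.176.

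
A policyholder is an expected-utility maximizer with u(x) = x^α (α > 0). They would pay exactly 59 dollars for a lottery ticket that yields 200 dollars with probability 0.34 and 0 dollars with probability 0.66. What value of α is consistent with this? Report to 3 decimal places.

The lottery's expected utility is 0.34·u(200) + 0.66·u(0) = 0.34·200^α (since u(0) = 0 for α > 0).
Setting u(59) equal to that: 59^α = 0.34·200^α ⇒ (59/200)^α = 0.34.
Taking logs: α·ln(59/200) = ln(0.34), so α = -1.078810 / -1.220780 ≈ 0.884.

α ≈ 0.884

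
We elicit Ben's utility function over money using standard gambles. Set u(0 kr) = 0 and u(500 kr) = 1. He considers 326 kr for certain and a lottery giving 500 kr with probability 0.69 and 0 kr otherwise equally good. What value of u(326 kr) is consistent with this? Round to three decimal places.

By the standard-gamble method, u(326 kr) is just the indifference probability on the best outcome: 0.69.

0.690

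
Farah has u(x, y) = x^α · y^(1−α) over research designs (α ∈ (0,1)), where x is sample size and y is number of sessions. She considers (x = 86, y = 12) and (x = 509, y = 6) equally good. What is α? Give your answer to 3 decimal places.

The Cobb–Douglas utilities coincide, so 86^α·12^(1−α) = 509^α·6^(1−α).
Rearrange to (86/509)^α = (6/12)^(1−α) and take logs: α·-1.778101 = (1−α)·-0.693147.
So α/(1−α) = (-0.693147)/(-1.778101) = 0.389824, and α = 0.389824/1.389824 ≈ 0.280.

α ≈ 0.280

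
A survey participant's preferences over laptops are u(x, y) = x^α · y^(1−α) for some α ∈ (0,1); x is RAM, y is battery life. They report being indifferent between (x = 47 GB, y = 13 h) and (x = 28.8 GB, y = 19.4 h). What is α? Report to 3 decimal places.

Indifference: 47^α · 13^(1−α) = 28.8^α · 19.4^(1−α).
Rearrange to (47/28.8)^α = (19.4/13)^(1−α) and take logs: α·0.489772 = (1−α)·0.400324.
With A = 0.489772 and B = 0.400324: α·A = (1−α)·B, so α = B/(A+B) = 0.400324/0.890096 ≈ 0.450.

α ≈ 0.450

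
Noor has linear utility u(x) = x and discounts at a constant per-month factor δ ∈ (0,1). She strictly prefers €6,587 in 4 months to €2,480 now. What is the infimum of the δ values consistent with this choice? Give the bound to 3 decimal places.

δ > 0.783

The preference means 2480 < δ^4·6587.
So δ^4 > 2480/6587 = 0.37650; taking the 4th root of both positive sides preserves the inequality.
δ > 0.37650^(1/4) = 0.783.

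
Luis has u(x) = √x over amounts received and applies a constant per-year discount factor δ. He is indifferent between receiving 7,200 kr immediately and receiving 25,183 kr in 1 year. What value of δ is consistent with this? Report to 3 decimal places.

δ ≈ 0.535

Indifference means u(7200) = δ · u(25183), so δ = u(7200)/u(25183).
Since u(x) = √x, δ = √(7200/25183) = 0.53470.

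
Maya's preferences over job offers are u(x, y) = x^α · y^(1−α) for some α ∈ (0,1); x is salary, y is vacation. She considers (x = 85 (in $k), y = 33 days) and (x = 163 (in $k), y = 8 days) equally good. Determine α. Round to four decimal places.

Set the two utilities equal: 85^α·33^(1−α) = 163^α·8^(1−α).
Taking logs: α·ln 85 + (1−α)·ln 33 = α·ln 163 + (1−α)·ln 8, i.e. α·-0.6510989 = (1−α)·-1.4170660.
With A = -0.6510989 and B = -1.4170660: α·A = (1−α)·B, so α = B/(A+B) = -1.4170660/-2.0681649 ≈ 0.6852.

α ≈ 0.6852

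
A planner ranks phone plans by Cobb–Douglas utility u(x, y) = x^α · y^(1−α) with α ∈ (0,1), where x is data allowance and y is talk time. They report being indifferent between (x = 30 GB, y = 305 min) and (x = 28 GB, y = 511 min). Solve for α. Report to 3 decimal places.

α ≈ 0.882

Indifference: 30^α · 305^(1−α) = 28^α · 511^(1−α).
Rearrange to (30/28)^α = (511/305)^(1−α) and take logs: α·0.068993 = (1−α)·0.516058.
So α/(1−α) = (0.516058)/(0.068993) = 7.479860, and α = 7.479860/8.479860 ≈ 0.882.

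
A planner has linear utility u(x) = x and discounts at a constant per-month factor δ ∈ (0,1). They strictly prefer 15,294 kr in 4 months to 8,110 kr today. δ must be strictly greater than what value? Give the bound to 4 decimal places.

δ > 0.8533

The preference means 8110 < δ^4·15294.
So δ^4 > 8110/15294 = 0.53027; taking the 4th root of both positive sides preserves the inequality.
δ > 0.53027^(1/4) = 0.8533.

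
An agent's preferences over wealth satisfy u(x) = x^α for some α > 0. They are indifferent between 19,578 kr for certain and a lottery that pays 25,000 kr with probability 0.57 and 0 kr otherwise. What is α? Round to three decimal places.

Since u(0) = 0, the lottery's EU is 0.57·25000^α.
Equating: 19578^α = 0.57·25000^α, i.e. 0.7831^α = 0.57.
α = ln(0.57) / ln(19578/25000) = -0.562119/-0.244469 ≈ 2.299.

α ≈ 2.299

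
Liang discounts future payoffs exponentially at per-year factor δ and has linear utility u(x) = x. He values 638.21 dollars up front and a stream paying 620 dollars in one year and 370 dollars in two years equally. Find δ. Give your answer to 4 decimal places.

δ ≈ 0.7200

The stream is worth 620δ + 370δ² today, so 620δ + 370δ² = 638.21.
Rearranged: 370δ² + 620δ − 638.21 = 0.
By the quadratic formula (taking the positive root), δ = (−620 + √1328950.80) / 740 ≈ 0.7200.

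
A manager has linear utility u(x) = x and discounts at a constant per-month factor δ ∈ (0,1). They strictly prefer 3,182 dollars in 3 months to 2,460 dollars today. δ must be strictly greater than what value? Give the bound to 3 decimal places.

Comparing present values: 2460 < δ^3·3182.
So δ^3 > 2460/3182 = 0.77310; taking the cube root of both positive sides preserves the inequality.
δ > (2460/3182)^(1/3) ≈ 0.918.

δ > 0.918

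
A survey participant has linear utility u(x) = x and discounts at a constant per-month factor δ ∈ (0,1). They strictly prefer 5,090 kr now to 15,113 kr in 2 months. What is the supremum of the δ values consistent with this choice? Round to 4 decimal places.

δ < 0.5803

The preference means 5090 > δ^2·15113.
Dividing by 15113: δ^2 < 0.33680. Both sides are positive, so the square root keeps the direction.
δ < 0.33680^(1/2) = 0.5803.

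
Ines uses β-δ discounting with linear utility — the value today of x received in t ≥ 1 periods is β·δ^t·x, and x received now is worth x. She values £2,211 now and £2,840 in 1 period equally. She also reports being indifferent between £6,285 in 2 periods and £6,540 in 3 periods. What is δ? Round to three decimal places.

δ ≈ 0.961

From the later pair, β·δ^2·6285 = β·δ^3·6540; dividing through, δ = 6285/6540 = 0.96101.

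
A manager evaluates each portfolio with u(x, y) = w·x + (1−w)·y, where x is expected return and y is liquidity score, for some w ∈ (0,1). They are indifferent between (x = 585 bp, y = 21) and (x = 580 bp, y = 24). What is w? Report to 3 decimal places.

w = 0.375

u(585,21) = u(580,24) means w·585 + (1−w)·21 = w·580 + (1−w)·24.
w·(585−580) = (1−w)·(24−21), i.e. w·5 = (1−w)·3.
So w/(1−w) = 3/5 = 0.6000, giving w = 3/(5+3) = 0.375.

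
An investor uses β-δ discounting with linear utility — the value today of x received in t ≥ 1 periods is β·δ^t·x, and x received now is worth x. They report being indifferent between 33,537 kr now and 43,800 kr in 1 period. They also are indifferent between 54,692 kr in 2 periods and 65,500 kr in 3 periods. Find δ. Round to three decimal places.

δ ≈ 0.835

From the later pair, β·δ^2·54692 = β·δ^3·65500; dividing through, δ = 54692/65500 = 0.83499.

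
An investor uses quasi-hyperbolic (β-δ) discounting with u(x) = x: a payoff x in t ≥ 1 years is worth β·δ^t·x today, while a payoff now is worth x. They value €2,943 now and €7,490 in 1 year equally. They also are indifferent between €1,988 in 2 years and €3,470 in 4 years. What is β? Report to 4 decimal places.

β ≈ 0.5191

The second indifference involves only future payoffs, so β cancels: β·δ^2·1988 = β·δ^4·3470, giving δ^2 = 1988/3470 = 0.57291, so δ = 0.75691.
The first indifference: 2943 = β·δ·7490, so β = 2943/(δ·7490) = 2943/(0.75691·7490) ≈ 0.5191.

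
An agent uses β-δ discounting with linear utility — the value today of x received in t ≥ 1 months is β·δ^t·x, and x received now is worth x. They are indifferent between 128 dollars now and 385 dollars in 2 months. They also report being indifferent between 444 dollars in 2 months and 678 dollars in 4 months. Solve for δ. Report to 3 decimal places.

The second indifference involves only future payoffs, so β cancels: β·δ^2·444 = β·δ^4·678, giving δ^2 = 444/678 = 0.65487, so δ = 0.80924.

δ ≈ 0.809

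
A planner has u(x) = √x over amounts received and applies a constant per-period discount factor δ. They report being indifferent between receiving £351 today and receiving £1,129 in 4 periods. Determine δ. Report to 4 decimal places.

The payoff in 4 periods is discounted by δ^4, so u(351) = δ^4·u(1129) and δ^4 = u(351)/u(1129).
Since u(x) = √x, δ^4 = √(351/1129) = 0.55758.
Hence δ = (0.55758)^(1/4) = 0.864125.

δ ≈ 0.8641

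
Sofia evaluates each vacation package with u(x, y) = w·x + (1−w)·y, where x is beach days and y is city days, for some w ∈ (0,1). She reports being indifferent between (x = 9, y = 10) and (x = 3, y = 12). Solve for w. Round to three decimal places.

w = 0.250

Equating utilities: w·9 + (1−w)·10 = w·3 + (1−w)·12.
Collecting terms: w·6 = (1−w)·2.
The marginal rate of substitution is 2/6, so w = 2/(6+2) = 0.250.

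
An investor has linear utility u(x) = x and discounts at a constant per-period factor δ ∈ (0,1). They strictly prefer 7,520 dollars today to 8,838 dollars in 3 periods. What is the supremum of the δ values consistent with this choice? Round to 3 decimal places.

δ < 0.948

Under u(x) = x this choice says 7520 > δ^3·8838.
So δ^3 < 7520/8838 = 0.85087; taking the cube root of both positive sides preserves the inequality.
δ < (7520/8838)^(1/3) ≈ 0.948.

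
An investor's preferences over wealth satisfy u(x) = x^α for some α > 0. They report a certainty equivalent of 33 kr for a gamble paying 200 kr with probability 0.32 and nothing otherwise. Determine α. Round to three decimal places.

α ≈ 0.632

EU(lottery) = 0.32·200^α + 0.68·0 = 0.32·200^α.
Equating: 33^α = 0.32·200^α, i.e. 0.1650^α = 0.32.
α = ln(0.32) / ln(33/200) = -1.139434/-1.801810 ≈ 0.632.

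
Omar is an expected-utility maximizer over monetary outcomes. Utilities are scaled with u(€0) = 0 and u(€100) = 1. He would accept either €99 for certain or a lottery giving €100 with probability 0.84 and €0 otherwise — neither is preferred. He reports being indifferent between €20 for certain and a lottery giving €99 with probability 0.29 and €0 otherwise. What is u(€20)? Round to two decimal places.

0.24

From the first indifference, u(€99) = 0.84·u(€100) + 0.16·u(€0) = 0.84·1 + 0.16·0 = 0.84.
Chaining: u(€20) = 0.29·0.84 + 0.71·0.00 = 0.2436.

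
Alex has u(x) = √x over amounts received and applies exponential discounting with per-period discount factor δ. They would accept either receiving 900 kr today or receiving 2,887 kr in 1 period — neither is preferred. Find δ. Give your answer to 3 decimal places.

δ ≈ 0.558

Indifference means u(900) = δ · u(2887), so δ = u(900)/u(2887).
With u(x) = √x: δ = √900/√2887 = √(900/2887) = 0.55834.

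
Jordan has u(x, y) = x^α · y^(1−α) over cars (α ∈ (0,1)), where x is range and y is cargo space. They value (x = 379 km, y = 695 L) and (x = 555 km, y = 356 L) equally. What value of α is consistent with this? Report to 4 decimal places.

Set the two utilities equal: 379^α·695^(1−α) = 555^α·356^(1−α).
(379/555)^α = (356/695)^(1−α); take logs: α·ln(379/555) = (1−α)·ln(356/695), i.e. α·-0.3814319 = (1−α)·-0.6689811.
Thus α·(-1.0504130) = -0.6689811, so α = -0.6689811/-1.0504130 ≈ 0.6369.

α ≈ 0.6369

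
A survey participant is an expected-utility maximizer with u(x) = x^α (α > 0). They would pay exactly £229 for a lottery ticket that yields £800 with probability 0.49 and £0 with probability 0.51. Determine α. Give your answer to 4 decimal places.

The lottery's expected utility is 0.49·u(800) + 0.51·u(0) = 0.49·800^α (since u(0) = 0 for α > 0).
Equating: 229^α = 0.49·800^α, i.e. 0.2863^α = 0.49.
Taking logs: α·ln(229/800) = ln(0.49), so α = -0.7133499 / -1.2508897 ≈ 0.5703.

α ≈ 0.5703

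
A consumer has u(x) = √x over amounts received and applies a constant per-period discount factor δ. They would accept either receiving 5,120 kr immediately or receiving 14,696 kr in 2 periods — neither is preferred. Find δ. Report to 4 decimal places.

δ ≈ 0.7683

Indifference means u(5120) = δ^2 · u(14696), so δ^2 = u(5120)/u(14696).
Since u(x) = √x, δ^2 = √(5120/14696) = 0.59025.
Hence δ = (0.59025)^(1/2) = 0.768277.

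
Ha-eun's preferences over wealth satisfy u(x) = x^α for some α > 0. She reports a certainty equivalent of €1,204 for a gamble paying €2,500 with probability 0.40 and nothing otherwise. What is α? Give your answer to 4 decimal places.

α ≈ 1.2541

The lottery's expected utility is 0.40·u(2500) + 0.60·u(0) = 0.40·2500^α (since u(0) = 0 for α > 0).
Setting u(1204) equal to that: 1204^α = 0.40·2500^α ⇒ (1204/2500)^α = 0.40.
α = ln(0.40) / ln(1204/2500) = -0.9162907/-0.7306414 ≈ 1.2541.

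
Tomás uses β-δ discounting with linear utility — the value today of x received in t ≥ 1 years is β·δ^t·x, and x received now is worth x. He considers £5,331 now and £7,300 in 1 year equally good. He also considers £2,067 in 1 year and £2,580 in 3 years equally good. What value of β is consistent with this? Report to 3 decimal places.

From the later pair, β·δ^1·2067 = β·δ^3·2580; dividing through, δ^2 = 2067/2580 = 0.80116, so δ = 0.89508.
The first indifference: 5331 = β·δ·7300, so β = 5331/(δ·7300) = 5331/(0.89508·7300) ≈ 0.816.

β ≈ 0.816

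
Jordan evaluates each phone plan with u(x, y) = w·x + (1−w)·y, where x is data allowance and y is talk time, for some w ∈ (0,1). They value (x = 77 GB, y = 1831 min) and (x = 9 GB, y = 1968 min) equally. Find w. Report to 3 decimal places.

w = 0.668

u(77,1831) = u(9,1968) means w·77 + (1−w)·1831 = w·9 + (1−w)·1968.
Collecting terms: w·68 = (1−w)·137.
The marginal rate of substitution is 137/68, so w = 137/(68+137) = 0.668.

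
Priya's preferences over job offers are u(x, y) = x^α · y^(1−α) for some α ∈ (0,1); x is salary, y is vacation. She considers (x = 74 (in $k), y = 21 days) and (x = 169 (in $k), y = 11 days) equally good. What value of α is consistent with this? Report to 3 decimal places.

The Cobb–Douglas utilities coincide, so 74^α·21^(1−α) = 169^α·11^(1−α).
(74/169)^α = (11/21)^(1−α); take logs: α·ln(74/169) = (1−α)·ln(11/21), i.e. α·-0.825834 = (1−α)·-0.646627.
With A = -0.825834 and B = -0.646627: α·A = (1−α)·B, so α = B/(A+B) = -0.646627/-1.472461 ≈ 0.439.

α ≈ 0.439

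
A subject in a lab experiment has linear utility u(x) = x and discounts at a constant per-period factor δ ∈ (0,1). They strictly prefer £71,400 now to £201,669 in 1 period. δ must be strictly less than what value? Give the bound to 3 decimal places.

The preference means 71400 > δ·201669.
So δ < 71400/201669 = 0.35405.

δ < 0.354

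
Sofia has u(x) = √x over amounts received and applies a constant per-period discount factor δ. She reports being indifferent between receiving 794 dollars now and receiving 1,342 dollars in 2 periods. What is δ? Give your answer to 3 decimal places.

Indifference means u(794) = δ^2 · u(1342), so δ^2 = u(794)/u(1342).
With u(x) = √x: δ^2 = √794/√1342 = √(794/1342) = 0.76919.
Hence δ = (0.76919)^(1/2) = 0.87704.

δ ≈ 0.877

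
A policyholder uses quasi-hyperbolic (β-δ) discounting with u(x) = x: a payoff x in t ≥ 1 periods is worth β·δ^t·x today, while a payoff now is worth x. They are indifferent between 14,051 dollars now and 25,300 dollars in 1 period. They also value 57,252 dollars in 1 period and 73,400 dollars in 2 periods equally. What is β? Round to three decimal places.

The second indifference involves only future payoffs, so β cancels: β·δ^1·57252 = β·δ^2·73400, giving δ = 57252/73400 = 0.78000.
Substituting δ into 14051 = β·δ·25300: β = 14051/(19734.000) ≈ 0.712.

β ≈ 0.712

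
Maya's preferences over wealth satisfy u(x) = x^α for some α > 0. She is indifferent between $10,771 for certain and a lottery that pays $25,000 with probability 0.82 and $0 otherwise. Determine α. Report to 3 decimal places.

EU(lottery) = 0.82·25000^α + 0.18·0 = 0.82·25000^α.
Indifference: 10771^α = 0.82·25000^α, so (10771/25000)^α = 0.82.
α = ln(0.82) / ln(10771/25000) = -0.198451/-0.842018 ≈ 0.236.

α ≈ 0.236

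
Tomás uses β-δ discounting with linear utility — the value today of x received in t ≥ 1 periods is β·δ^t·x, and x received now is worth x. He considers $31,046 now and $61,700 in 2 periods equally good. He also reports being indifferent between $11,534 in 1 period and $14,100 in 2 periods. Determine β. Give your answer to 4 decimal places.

From the later pair, β·δ^1·11534 = β·δ^2·14100; dividing through, δ = 11534/14100 = 0.81801.
Now use the now-vs-future pair: 31046 = β·δ^2·61700 gives β = 31046/(0.66915·61700) ≈ 0.7520.

β ≈ 0.7520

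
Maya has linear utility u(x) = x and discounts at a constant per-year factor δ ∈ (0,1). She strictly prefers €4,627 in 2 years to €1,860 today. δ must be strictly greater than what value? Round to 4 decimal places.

Under u(x) = x this choice says 1860 < δ^2·4627.
Dividing by 4627: δ^2 > 0.40199. Both sides are positive, so the square root keeps the direction.
δ > 0.40199^(1/2) = 0.6340.

δ > 0.6340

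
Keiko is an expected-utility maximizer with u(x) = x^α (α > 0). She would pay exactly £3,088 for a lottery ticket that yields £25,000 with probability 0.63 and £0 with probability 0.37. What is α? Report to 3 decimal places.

Since u(0) = 0, the lottery's EU is 0.63·25000^α.
Equating: 3088^α = 0.63·25000^α, i.e. 0.1235^α = 0.63.
α = ln(0.63) / ln(3088/25000) = -0.462035/-2.091352 ≈ 0.221.

α ≈ 0.221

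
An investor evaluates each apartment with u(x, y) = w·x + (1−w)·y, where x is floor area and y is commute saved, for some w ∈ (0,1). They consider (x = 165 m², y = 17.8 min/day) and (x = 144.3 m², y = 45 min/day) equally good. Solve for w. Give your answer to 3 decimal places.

Indifference: w·165 + (1−w)·17.8 = w·144.3 + (1−w)·45.
Collecting terms: w·20.7 = (1−w)·27.2.
The marginal rate of substitution is 27.2/20.7, so w = 27.2/(20.7+27.2) = 0.568.

w = 0.568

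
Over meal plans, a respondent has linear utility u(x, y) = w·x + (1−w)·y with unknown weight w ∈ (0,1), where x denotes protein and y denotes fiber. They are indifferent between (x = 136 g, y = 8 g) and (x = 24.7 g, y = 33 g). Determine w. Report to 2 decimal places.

Indifference: w·136 + (1−w)·8 = w·24.7 + (1−w)·33.
w·(136−24.7) = (1−w)·(33−8), i.e. w·111.3 = (1−w)·25.
So w/(1−w) = 25/111.3 = 0.2246, giving w = 25/(111.3+25) = 0.18.

w = 0.18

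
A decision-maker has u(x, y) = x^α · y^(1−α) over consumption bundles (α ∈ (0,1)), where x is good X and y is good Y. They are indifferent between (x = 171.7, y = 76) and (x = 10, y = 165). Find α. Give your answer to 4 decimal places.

α ≈ 0.2142

Indifference: 171.7^α · 76^(1−α) = 10^α · 165^(1−α).
Rearrange to (171.7/10)^α = (165/76)^(1−α) and take logs: α·2.8431637 = (1−α)·0.7752121.
With A = 2.8431637 and B = 0.7752121: α·A = (1−α)·B, so α = B/(A+B) = 0.7752121/3.6183758 ≈ 0.2142.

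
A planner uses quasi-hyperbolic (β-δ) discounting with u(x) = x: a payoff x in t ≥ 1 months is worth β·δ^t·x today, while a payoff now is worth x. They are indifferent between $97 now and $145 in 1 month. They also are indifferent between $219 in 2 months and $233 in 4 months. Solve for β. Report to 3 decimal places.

The second indifference involves only future payoffs, so β cancels: β·δ^2·219 = β·δ^4·233, giving δ^2 = 219/233 = 0.93991, so δ = 0.96949.
Substituting δ into 97 = β·δ·145: β = 97/(140.576) ≈ 0.690.

β ≈ 0.690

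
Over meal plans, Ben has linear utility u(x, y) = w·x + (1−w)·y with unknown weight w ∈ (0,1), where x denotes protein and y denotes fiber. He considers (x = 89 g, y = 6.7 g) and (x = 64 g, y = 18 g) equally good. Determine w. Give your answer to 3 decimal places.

Equating utilities: w·89 + (1−w)·6.7 = w·64 + (1−w)·18.
Rearranging, 25·w − 11.3·(1−w) = 0.
The marginal rate of substitution is 11.3/25, so w = 11.3/(25+11.3) = 0.311.

w = 0.311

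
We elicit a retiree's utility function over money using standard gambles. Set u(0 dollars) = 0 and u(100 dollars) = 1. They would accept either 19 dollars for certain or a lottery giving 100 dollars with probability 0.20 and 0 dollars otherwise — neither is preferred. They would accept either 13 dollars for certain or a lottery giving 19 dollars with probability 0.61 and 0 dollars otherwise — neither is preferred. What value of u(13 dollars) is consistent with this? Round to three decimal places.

0.122

First, u(19 dollars) = 0.20·u(100 dollars) + 0.80·u(0 dollars) = 0.20.
Chaining: u(13 dollars) = 0.61·0.20 + 0.39·0.00 = 0.1220.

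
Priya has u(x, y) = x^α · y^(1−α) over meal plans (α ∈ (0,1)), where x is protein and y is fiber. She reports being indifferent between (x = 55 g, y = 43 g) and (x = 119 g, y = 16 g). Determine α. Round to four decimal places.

The Cobb–Douglas utilities coincide, so 55^α·43^(1−α) = 119^α·16^(1−α).
(55/119)^α = (16/43)^(1−α); take logs: α·ln(55/119) = (1−α)·ln(16/43), i.e. α·-0.7717903 = (1−α)·-0.9886114.
Thus α·(-1.7604017) = -0.9886114, so α = -0.9886114/-1.7604017 ≈ 0.5616.

α ≈ 0.5616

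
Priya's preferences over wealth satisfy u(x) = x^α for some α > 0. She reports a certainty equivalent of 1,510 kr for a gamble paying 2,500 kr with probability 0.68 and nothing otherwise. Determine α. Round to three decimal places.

EU(lottery) = 0.68·2500^α + 0.32·0 = 0.68·2500^α.
Setting u(1510) equal to that: 1510^α = 0.68·2500^α ⇒ (1510/2500)^α = 0.68.
Take logs: α = ln 0.68 / ln(1510/2500) ≈ 0.76493.

α ≈ 0.765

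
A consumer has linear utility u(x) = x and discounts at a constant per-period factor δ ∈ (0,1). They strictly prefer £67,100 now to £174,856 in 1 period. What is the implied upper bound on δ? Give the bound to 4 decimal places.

Comparing present values: 67100 > δ·174856.
Dividing through by 174856 gives δ < 0.38374.

δ < 0.3837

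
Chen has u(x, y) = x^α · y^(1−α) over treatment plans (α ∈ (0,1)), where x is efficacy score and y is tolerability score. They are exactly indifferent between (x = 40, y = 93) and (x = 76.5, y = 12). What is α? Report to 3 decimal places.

The Cobb–Douglas utilities coincide, so 40^α·93^(1−α) = 76.5^α·12^(1−α).
(40/76.5)^α = (12/93)^(1−α); take logs: α·ln(40/76.5) = (1−α)·ln(12/93), i.e. α·-0.648411 = (1−α)·-2.047693.
So α/(1−α) = (-2.047693)/(-0.648411) = 3.158017, and α = 3.158017/4.158017 ≈ 0.760.

α ≈ 0.760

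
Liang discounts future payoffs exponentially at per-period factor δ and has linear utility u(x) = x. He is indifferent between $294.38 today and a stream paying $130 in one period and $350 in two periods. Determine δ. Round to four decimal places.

The stream is worth 130δ + 350δ² today, so 130δ + 350δ² = 294.38.
So 350δ² + 130δ − 294.38 = 0.
The positive root is δ = [−130 + √(130² + 4·350·294.38)] / (2·350) = (−130 + 655.005)/700 ≈ 0.7500.

δ ≈ 0.7500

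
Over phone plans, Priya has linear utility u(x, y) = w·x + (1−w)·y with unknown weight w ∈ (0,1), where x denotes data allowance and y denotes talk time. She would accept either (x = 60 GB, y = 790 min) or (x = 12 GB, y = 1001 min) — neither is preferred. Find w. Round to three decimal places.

u(60,790) = u(12,1001) means w·60 + (1−w)·790 = w·12 + (1−w)·1001.
Collecting terms: w·48 = (1−w)·211.
Hence w = 211/(48+211) = 211/259 = 0.815.

w = 0.815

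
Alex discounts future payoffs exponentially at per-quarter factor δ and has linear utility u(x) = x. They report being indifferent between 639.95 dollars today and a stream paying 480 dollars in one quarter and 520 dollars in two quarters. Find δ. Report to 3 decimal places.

δ ≈ 0.740

Equating present values: 639.95 = 480δ + 520δ².
That is, 520δ² + 480δ − 639.95 = 0, a quadratic in δ.
The positive root is δ = [−480 + √(480² + 4·520·639.95)] / (2·520) = (−480 + 1249.598)/1040 ≈ 0.740.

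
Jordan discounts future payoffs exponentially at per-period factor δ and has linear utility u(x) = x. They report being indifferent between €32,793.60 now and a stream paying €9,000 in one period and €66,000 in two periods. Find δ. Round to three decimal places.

Equating present values: 32793.60 = 9000δ + 66000δ².
Rearranged: 66000δ² + 9000δ − 32793.60 = 0.
δ = (−9000 + √(9000² + 4·66000·32793.60)) / (2·66000) = (−9000 + √8738510400.00) / 132000 ≈ 0.640.

δ ≈ 0.640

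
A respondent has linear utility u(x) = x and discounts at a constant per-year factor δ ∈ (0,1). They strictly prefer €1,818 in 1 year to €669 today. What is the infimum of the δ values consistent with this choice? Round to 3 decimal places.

δ > 0.368

Under u(x) = x this choice says 669 < δ·1818.
So δ > 669/1818 = 0.36799.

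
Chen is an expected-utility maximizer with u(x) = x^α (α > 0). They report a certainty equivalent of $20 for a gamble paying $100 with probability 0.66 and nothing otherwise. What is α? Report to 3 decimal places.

EU(lottery) = 0.66·100^α + 0.34·0 = 0.66·100^α.
Indifference: 20^α = 0.66·100^α, so (20/100)^α = 0.66.
Take logs: α = ln 0.66 / ln(20/100) ≈ 0.25817.

α ≈ 0.258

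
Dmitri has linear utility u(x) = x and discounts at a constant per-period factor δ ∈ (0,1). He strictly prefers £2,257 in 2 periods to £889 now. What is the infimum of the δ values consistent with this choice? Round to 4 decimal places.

δ > 0.6276

The preference means 889 < δ^2·2257.
Hence δ^2 > 889/2257 = 0.39389, and x ↦ x^(1/2) is increasing on (0,∞).
δ > (889/2257)^(1/2) ≈ 0.6276.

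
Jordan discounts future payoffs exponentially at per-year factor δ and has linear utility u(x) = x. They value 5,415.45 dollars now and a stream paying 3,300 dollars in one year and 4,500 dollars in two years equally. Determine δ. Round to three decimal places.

The stream is worth 3300δ + 4500δ² today, so 3300δ + 4500δ² = 5415.45.
That is, 4500δ² + 3300δ − 5415.45 = 0, a quadratic in δ.
The positive root is δ = [−3300 + √(3300² + 4·4500·5415.45)] / (2·4500) = (−3300 + 10410.000)/9000 ≈ 0.790.

δ ≈ 0.790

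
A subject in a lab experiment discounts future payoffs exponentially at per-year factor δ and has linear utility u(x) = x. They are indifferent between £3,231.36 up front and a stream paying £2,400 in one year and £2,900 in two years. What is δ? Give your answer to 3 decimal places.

The stream is worth 2400δ + 2900δ² today, so 2400δ + 2900δ² = 3231.36.
Rearranged: 2900δ² + 2400δ − 3231.36 = 0.
δ = (−2400 + √(2400² + 4·2900·3231.36)) / (2·2900) = (−2400 + √43243776.00) / 5800 ≈ 0.720.

δ ≈ 0.720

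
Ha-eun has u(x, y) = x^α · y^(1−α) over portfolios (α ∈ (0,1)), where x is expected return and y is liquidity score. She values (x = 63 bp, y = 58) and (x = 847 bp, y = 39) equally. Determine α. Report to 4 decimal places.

α ≈ 0.1325

The Cobb–Douglas utilities coincide, so 63^α·58^(1−α) = 847^α·39^(1−α).
Rearrange to (63/847)^α = (39/58)^(1−α) and take logs: α·-2.5985660 = (1−α)·-0.3968814.
With A = -2.5985660 and B = -0.3968814: α·A = (1−α)·B, so α = B/(A+B) = -0.3968814/-2.9954474 ≈ 0.1325.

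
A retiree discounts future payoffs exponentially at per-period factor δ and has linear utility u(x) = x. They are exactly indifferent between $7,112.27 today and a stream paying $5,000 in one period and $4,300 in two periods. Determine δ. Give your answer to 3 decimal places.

δ ≈ 0.830

Equating present values: 7112.27 = 5000δ + 4300δ².
That is, 4300δ² + 5000δ − 7112.27 = 0, a quadratic in δ.
δ = (−5000 + √(5000² + 4·4300·7112.27)) / (2·4300) = (−5000 + √147331044.00) / 8600 ≈ 0.830.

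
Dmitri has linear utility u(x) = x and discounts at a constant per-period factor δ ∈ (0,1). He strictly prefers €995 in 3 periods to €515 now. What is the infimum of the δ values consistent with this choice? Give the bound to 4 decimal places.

δ > 0.8029

The preference means 515 < δ^3·995.
So δ^3 > 515/995 = 0.51759; taking the cube root of both positive sides preserves the inequality.
δ > (515/995)^(1/3) ≈ 0.8029.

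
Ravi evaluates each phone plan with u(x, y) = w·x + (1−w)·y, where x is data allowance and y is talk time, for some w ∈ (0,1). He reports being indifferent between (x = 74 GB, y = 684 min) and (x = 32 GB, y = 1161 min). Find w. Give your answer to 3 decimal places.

u(74,684) = u(32,1161) means w·74 + (1−w)·684 = w·32 + (1−w)·1161.
Collecting terms: w·42 = (1−w)·477.
So w/(1−w) = 477/42 = 11.3571, giving w = 477/(42+477) = 0.919.

w = 0.919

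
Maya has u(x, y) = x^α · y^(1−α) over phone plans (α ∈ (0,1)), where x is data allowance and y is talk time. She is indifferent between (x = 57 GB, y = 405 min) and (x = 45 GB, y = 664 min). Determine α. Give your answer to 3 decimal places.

α ≈ 0.677

Set the two utilities equal: 57^α·405^(1−α) = 45^α·664^(1−α).
(57/45)^α = (664/405)^(1−α); take logs: α·ln(57/45) = (1−α)·ln(664/405), i.e. α·0.236389 = (1−α)·0.494395.
With A = 0.236389 and B = 0.494395: α·A = (1−α)·B, so α = B/(A+B) = 0.494395/0.730784 ≈ 0.677.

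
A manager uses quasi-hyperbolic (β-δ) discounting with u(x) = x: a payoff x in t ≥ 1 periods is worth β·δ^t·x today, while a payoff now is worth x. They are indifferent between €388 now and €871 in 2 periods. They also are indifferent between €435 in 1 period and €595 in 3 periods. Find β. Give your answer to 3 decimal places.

From the later pair, β·δ^1·435 = β·δ^3·595; dividing through, δ^2 = 435/595 = 0.73109, so δ = 0.85504.
The first indifference: 388 = β·δ^2·871, so β = 388/(δ^2·871) = 388/(0.73109·871) ≈ 0.609.

β ≈ 0.609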